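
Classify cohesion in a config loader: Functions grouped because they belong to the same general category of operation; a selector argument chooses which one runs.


Reasoning: Grouped by category of activity, not by data or sequence
Type: Logical cohesion

Logical cohesion


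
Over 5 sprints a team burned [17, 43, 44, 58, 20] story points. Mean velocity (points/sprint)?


Formula: Avg velocity = Total points / Number of sprints
Points: [17, 43, 44, 58, 20]
Sum = 17 + 43 + 44 + 58 + 20 = 182
Avg velocity = 182 / 5 = 36.4 points/sprint

36.4 points/sprint


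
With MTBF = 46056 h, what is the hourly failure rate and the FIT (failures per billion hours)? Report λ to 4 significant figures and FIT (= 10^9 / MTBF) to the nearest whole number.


Formula: λ = 1 / MTBF; FIT = λ × 1e9 = 1e9 / MTBF
λ = 1 / 46056 ≈ 2.171e-05 failures/hour
FIT = 1e9 / 46056 ≈ 21713 failures per 1e9 hours (nearest whole number)

λ = 2.171e-05 /h, FIT = 21713


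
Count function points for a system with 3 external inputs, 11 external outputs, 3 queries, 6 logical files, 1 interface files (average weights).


UFP = EI*4 + EO*5 + EQ*4 + ILF*10 + EIF*7
UFP = 3*4 + 11*5 + 3*4 + 6*10 + 1*7
UFP = 12 + 55 + 12 + 60 + 7
UFP = 146

146


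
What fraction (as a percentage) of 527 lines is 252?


Coverage = covered / total * 100
Coverage = 252 / 527 * 100
Coverage = 47.82%

47.82%


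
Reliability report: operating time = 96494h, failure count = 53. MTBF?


Formula: MTBF = Total operating time / Number of failures
MTBF = 96494 / 53
MTBF = 1820.64 hours

1820.64 hours


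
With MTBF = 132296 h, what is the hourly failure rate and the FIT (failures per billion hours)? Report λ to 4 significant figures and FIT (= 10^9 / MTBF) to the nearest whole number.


Formula: λ = 1 / MTBF; FIT = λ × 1e9 = 1e9 / MTBF
λ = 1 / 132296 ≈ 7.559e-06 failures/hour
FIT = 1e9 / 132296 ≈ 7559 failures per 1e9 hours (nearest whole number)

λ = 7.559e-06 /h, FIT = 7559


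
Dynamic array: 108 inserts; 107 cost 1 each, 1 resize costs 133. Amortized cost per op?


Formula: Amortized cost = Total cost / Operations
Total cost = (107 * 1) + (1 * 133)
Total cost = 107 + 133 = 240
Amortized = 240 / 108 = 2.2222

2.2222


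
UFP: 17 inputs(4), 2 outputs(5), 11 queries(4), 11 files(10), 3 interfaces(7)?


UFP = EI*4 + EO*5 + EQ*4 + ILF*10 + EIF*7
UFP = 17*4 + 2*5 + 11*4 + 11*10 + 3*7
UFP = 68 + 10 + 44 + 110 + 21
UFP = 253

253


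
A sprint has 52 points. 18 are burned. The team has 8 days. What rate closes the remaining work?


Formula: Required rate = Remaining points / Days left
Remaining = 52 - 18 = 34 points
Required rate = 34 / 8 = 4.25 points/day

4.25 points/day


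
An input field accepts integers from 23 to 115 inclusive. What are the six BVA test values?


Range: [23, 115]
Boundaries: just below min, min, min+1, max-1, max, just above max
Values: [22, 23, 24, 114, 115, 116]

[22, 23, 24, 114, 115, 116]


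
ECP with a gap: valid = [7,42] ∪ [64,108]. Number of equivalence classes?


Valid ranges: [7,42] and [64,108]
Class 1: x < 7 — invalid
Class 2: 7 ≤ x ≤ 42 — valid
Class 3: 42 < x < 64 — invalid (gap between ranges)
Class 4: 64 ≤ x ≤ 108 — valid
Class 5: x > 108 — invalid
Total equivalence classes: 5

5 equivalence classes


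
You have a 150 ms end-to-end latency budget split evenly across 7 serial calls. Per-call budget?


Formula: per_stage = total_budget / stages
per_stage = 150 / 7
per_stage = 21.43 ms

21.43 ms


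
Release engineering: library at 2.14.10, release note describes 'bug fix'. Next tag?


Current: 2.14.10
Change category: 'bug fix' → patch bump
SemVer rule: patch bump → increment PATCH (MAJOR and MINOR unchanged)
New: 2.14.11

2.14.11


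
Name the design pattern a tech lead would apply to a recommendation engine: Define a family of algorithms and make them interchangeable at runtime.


This matches the Strategy pattern

Strategy


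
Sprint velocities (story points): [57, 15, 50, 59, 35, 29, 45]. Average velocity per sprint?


Formula: Avg velocity = Total points / Number of sprints
Points: [57, 15, 50, 59, 35, 29, 45]
Sum = 57 + 15 + 50 + 59 + 35 + 29 + 45 = 290
Avg velocity = 290 / 7 = 41.43 points/sprint

41.43 points/sprint


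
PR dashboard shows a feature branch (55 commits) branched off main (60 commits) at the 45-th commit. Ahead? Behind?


Common ancestor: commit #45
feature commits after divergence: 55 - 45 = 10
main commits after divergence: 60 - 45 = 15
feature is 10 commits ahead of main
main is 15 commits ahead of feature

feature ahead: 10, main ahead: 15


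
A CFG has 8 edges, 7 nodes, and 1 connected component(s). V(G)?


Formula: V(G) = E - N + 2P
V(G) = 8 - 7 + 2*1
V(G) = 1 + 2
V(G) = 3

3


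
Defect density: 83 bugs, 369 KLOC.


Defect density = defects / KLOC
Defect density = 83 / 369
Defect density = 0.225 defects/KLOC

0.225 defects/KLOC


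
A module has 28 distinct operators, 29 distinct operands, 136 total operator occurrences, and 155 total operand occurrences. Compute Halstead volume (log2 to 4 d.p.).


Formula: V = N * log2(η), where N = N1 + N2 and η = η1 + η2
η = 28 + 29 = 57
N = 136 + 155 = 291
log2(57) ≈ 5.8329
V = 291 * 5.8329 = 1697.37

1697.37


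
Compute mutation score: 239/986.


Mutation score = killed / total * 100
Mutation score = 239 / 986 * 100
Mutation score = 24.24%

24.24%


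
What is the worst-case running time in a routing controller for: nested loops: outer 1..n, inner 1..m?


Reasoning: product of independent bounds
Complexity: O(n*m)

O(n*m)


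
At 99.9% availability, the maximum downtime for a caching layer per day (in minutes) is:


Formula: allowed downtime = period * (100 - SLA) / 100
Period (day) = 1440 minutes
Unavailability fraction = (100 - 99.9) / 100
Allowed downtime = 1440 * (100 - 99.9) / 100
Allowed downtime = 1.44 minutes

1.44 minutes


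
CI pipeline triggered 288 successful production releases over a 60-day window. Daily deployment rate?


Formula: deployments per day = releases / days
= 288 / 60
= 4.8 deploys/day
(equivalently, 33.6 deploys/week)

4.8 deploys/day


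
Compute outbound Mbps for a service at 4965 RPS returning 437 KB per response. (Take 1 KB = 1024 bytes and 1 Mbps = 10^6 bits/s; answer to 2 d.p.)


Formula: Mbps = payload_bytes * RPS * 8 / 1e6
Payload per request = 437 KB = 437 * 1024 = 447488 bytes
Total bytes/sec = 447488 * 4965 = 2221777920
Total bits/sec = 2221777920 * 8 = 17774223360
Mbps = 17774223360 / 1e6 = 17774.22

17774.22 Mbps


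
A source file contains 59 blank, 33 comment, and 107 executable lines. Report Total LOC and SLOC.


Total LOC = blank + comment + code
Total LOC = 59 + 33 + 107 = 199
SLOC (source only) = code = 107

Total LOC: 199, SLOC: 107


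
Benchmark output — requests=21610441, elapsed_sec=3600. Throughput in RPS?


Formula: throughput = requests / seconds
throughput = 21610441 / 3600
throughput = 6002.9 requests/second

6002.9 requests/second


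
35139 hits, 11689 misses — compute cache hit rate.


Formula: hit rate = hits / (hits + misses) * 100
hit rate = 35139 / (35139 + 11689) * 100
hit rate = 35139 / 46828 * 100
hit rate = 75.04%

75.04%


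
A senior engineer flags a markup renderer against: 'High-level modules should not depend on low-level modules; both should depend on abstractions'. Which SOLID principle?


This describes the Dependency Inversion Principle (DIP)

Dependency Inversion Principle (DIP)


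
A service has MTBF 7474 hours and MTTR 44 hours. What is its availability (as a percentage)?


Availability = MTBF / (MTBF + MTTR)
Availability = 7474 / (7474 + 44)
Availability = 7474 / 7518
Availability = 99.4147%

99.4147%


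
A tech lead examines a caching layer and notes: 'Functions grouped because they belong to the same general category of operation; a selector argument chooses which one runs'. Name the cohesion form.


Reasoning: Grouped by category of activity, not by data or sequence
Type: Logical cohesion

Logical cohesion


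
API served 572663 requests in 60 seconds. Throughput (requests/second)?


Formula: throughput = requests / seconds
throughput = 572663 / 60
throughput = 9544.38 requests/second

9544.38 requests/second


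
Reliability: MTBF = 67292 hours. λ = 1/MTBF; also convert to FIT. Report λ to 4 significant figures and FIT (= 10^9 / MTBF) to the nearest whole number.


Formula: λ = 1 / MTBF; FIT = λ × 1e9 = 1e9 / MTBF
λ = 1 / 67292 ≈ 1.486e-05 failures/hour
FIT = 1e9 / 67292 ≈ 14861 failures per 1e9 hours (nearest whole number)

λ = 1.486e-05 /h, FIT = 14861


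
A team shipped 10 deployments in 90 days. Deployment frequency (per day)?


Formula: deployments per day = releases / days
= 10 / 90
= 0.111 deploys/day
(equivalently, 0.78 deploys/week)

0.111 deploys/day


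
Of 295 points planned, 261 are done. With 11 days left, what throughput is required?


Formula: Required rate = Remaining points / Days left
Remaining = 295 - 261 = 34 points
Required rate = 34 / 11 = 3.09 points/day

3.09 points/day


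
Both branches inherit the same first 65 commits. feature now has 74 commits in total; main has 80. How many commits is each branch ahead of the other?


Common ancestor: commit #65
feature commits after divergence: 74 - 65 = 9
main commits after divergence: 80 - 65 = 15
feature is 9 commits ahead of main
main is 15 commits ahead of feature

feature ahead: 9, main ahead: 15


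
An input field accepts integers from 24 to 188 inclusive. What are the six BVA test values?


Range: [24, 188]
Boundaries: just below min, min, min+1, max-1, max, just above max
Values: [23, 24, 25, 187, 188, 189]

[23, 24, 25, 187, 188, 189]


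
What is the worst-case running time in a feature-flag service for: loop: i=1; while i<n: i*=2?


Reasoning: i doubles each step so iterations are log2(n)
Complexity: O(log n)

O(log n)


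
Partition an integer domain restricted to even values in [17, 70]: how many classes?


Constraint: even integers in [17, 70]
Class 1: x < 17 — out-of-range invalid
Class 2: x in [17,70] but odd — wrong type invalid
Class 3: x in [17,70] and even — valid
Class 4: x > 70 — out-of-range invalid
Total equivalence classes: 4

4 equivalence classes


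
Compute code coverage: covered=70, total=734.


Coverage = covered / total * 100
Coverage = 70 / 734 * 100
Coverage = 9.54%

9.54%


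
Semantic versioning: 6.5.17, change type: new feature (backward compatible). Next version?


Current: 6.5.17
Change category: 'new feature (backward compatible)' → minor bump
SemVer rule: minor bump → increment MINOR, reset PATCH to 0 (MAJOR unchanged)
New: 6.6.0

6.6.0


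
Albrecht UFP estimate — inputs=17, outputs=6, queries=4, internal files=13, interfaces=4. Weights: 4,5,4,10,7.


UFP = EI*4 + EO*5 + EQ*4 + ILF*10 + EIF*7
UFP = 17*4 + 6*5 + 4*4 + 13*10 + 4*7
UFP = 68 + 30 + 16 + 130 + 28
UFP = 272

272


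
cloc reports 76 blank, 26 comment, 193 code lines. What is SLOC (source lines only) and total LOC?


Total LOC = blank + comment + code
Total LOC = 76 + 26 + 193 = 295
SLOC (source only) = code = 193

Total LOC: 295, SLOC: 193


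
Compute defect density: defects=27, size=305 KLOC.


Defect density = defects / KLOC
Defect density = 27 / 305
Defect density = 0.089 defects/KLOC

0.089 defects/KLOC


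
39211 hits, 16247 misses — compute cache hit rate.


Formula: hit rate = hits / (hits + misses) * 100
hit rate = 39211 / (39211 + 16247) * 100
hit rate = 39211 / 55458 * 100
hit rate = 70.7%

70.7%


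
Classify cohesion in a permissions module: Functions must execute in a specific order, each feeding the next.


Reasoning: Output of one is input to next
Type: Sequential cohesion

Sequential cohesion


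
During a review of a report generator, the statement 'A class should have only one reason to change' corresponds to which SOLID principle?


This describes the Single Responsibility Principle (SRP)

Single Responsibility Principle (SRP)


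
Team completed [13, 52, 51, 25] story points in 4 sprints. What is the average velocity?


Formula: Avg velocity = Total points / Number of sprints
Points: [13, 52, 51, 25]
Sum = 13 + 52 + 51 + 25 = 141
Avg velocity = 141 / 4 = 35.25 points/sprint

35.25 points/sprint


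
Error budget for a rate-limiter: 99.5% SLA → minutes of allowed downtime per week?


Formula: allowed downtime = period * (100 - SLA) / 100
Period (week) = 10080 minutes
Unavailability fraction = (100 - 99.5) / 100
Allowed downtime = 10080 * (100 - 99.5) / 100
Allowed downtime = 50.4 minutes

50.4 minutes


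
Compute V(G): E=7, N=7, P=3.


Formula: V(G) = E - N + 2P
V(G) = 7 - 7 + 2*3
V(G) = 0 + 6
V(G) = 6

6


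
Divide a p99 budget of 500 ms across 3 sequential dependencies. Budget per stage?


Formula: per_stage = total_budget / stages
per_stage = 500 / 3
per_stage = 166.67 ms

166.67 ms


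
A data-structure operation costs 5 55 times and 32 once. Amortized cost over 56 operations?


Formula: Amortized cost = Total cost / Operations
Total cost = (55 * 5) + (1 * 32)
Total cost = 275 + 32 = 307
Amortized = 307 / 56 = 5.4821

5.4821


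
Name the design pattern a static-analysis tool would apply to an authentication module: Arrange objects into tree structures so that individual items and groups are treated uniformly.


This matches the Composite pattern

Composite


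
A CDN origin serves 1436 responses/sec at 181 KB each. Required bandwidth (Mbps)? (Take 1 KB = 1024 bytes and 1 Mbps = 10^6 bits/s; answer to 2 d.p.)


Formula: Mbps = payload_bytes * RPS * 8 / 1e6
Payload per request = 181 KB = 181 * 1024 = 185344 bytes
Total bytes/sec = 185344 * 1436 = 266153984
Total bits/sec = 266153984 * 8 = 2129231872
Mbps = 2129231872 / 1e6 = 2129.23

2129.23 Mbps


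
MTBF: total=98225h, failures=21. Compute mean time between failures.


Formula: MTBF = Total operating time / Number of failures
MTBF = 98225 / 21
MTBF = 4677.38 hours

4677.38 hours


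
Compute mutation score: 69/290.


Mutation score = killed / total * 100
Mutation score = 69 / 290 * 100
Mutation score = 23.79%

23.79%


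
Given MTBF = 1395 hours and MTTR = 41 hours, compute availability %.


Availability = MTBF / (MTBF + MTTR)
Availability = 1395 / (1395 + 41)
Availability = 1395 / 1436
Availability = 97.1448%

97.1448%


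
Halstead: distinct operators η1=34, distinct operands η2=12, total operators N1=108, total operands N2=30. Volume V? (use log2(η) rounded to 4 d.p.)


Formula: V = N * log2(η), where N = N1 + N2 and η = η1 + η2
η = 34 + 12 = 46
N = 108 + 30 = 138
log2(46) ≈ 5.5236
V = 138 * 5.5236 = 762.26

762.26


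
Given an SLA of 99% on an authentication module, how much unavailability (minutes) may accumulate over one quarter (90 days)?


Formula: allowed downtime = period * (100 - SLA) / 100
Period (quarter (90 days)) = 129600 minutes
Unavailability fraction = (100 - 99.0) / 100
Allowed downtime = 129600 * (100 - 99.0) / 100
Allowed downtime = 1296.0 minutes

1296.0 minutes


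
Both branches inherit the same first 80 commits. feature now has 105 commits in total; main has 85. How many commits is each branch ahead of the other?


Common ancestor: commit #80
feature commits after divergence: 105 - 80 = 25
main commits after divergence: 85 - 80 = 5
feature is 25 commits ahead of main
main is 5 commits ahead of feature

feature ahead: 25, main ahead: 5


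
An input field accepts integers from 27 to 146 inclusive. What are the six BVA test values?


Range: [27, 146]
Boundaries: just below min, min, min+1, max-1, max, just above max
Values: [26, 27, 28, 145, 146, 147]

[26, 27, 28, 145, 146, 147]


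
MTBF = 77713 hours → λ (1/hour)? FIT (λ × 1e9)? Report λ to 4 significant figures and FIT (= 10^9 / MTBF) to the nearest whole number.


Formula: λ = 1 / MTBF; FIT = λ × 1e9 = 1e9 / MTBF
λ = 1 / 77713 ≈ 1.287e-05 failures/hour
FIT = 1e9 / 77713 ≈ 12868 failures per 1e9 hours (nearest whole number)

λ = 1.287e-05 /h, FIT = 12868


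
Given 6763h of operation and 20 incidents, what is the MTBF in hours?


Formula: MTBF = Total operating time / Number of failures
MTBF = 6763 / 20
MTBF = 338.15 hours

338.15 hours


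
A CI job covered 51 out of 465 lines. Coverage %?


Coverage = covered / total * 100
Coverage = 51 / 465 * 100
Coverage = 10.97%

10.97%


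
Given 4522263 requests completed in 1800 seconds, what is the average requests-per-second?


Formula: throughput = requests / seconds
throughput = 4522263 / 1800
throughput = 2512.37 requests/second

2512.37 requests/second


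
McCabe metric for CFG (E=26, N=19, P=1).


Formula: V(G) = E - N + 2P
V(G) = 26 - 19 + 2*1
V(G) = 7 + 2
V(G) = 9

9


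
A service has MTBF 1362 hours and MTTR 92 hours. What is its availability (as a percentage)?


Availability = MTBF / (MTBF + MTTR)
Availability = 1362 / (1362 + 92)
Availability = 1362 / 1454
Availability = 93.6726%

93.6726%


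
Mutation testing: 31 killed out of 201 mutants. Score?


Mutation score = killed / total * 100
Mutation score = 31 / 201 * 100
Mutation score = 15.42%

15.42%


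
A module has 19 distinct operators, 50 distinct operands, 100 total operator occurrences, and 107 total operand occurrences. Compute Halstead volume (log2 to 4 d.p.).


Formula: V = N * log2(η), where N = N1 + N2 and η = η1 + η2
η = 19 + 50 = 69
N = 100 + 107 = 207
log2(69) ≈ 6.1085
V = 207 * 6.1085 = 1264.46

1264.46


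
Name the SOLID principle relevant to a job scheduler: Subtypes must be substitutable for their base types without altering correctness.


This describes the Liskov Substitution Principle (LSP)

Liskov Substitution Principle (LSP)


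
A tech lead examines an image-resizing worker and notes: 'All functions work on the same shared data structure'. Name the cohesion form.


Reasoning: Functions share data
Type: Communicational cohesion

Communicational cohesion


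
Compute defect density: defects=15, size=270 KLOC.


Defect density = defects / KLOC
Defect density = 15 / 270
Defect density = 0.056 defects/KLOC

0.056 defects/KLOC


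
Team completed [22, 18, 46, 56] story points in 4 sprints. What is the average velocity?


Formula: Avg velocity = Total points / Number of sprints
Points: [22, 18, 46, 56]
Sum = 22 + 18 + 46 + 56 = 142
Avg velocity = 142 / 4 = 35.5 points/sprint

35.5 points/sprint


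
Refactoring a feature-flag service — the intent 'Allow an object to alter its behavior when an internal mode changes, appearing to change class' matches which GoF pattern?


This matches the State pattern

State


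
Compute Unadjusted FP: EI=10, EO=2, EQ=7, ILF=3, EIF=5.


UFP = EI*4 + EO*5 + EQ*4 + ILF*10 + EIF*7
UFP = 10*4 + 2*5 + 7*4 + 3*10 + 5*7
UFP = 40 + 10 + 28 + 30 + 35
UFP = 143

143


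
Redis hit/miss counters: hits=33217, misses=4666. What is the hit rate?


Formula: hit rate = hits / (hits + misses) * 100
hit rate = 33217 / (33217 + 4666) * 100
hit rate = 33217 / 37883 * 100
hit rate = 87.68%

87.68%


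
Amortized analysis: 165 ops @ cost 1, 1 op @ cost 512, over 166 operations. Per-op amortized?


Formula: Amortized cost = Total cost / Operations
Total cost = (165 * 1) + (1 * 512)
Total cost = 165 + 512 = 677
Amortized = 677 / 166 = 4.0783

4.0783


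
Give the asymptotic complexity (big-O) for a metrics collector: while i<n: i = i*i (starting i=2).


Reasoning: squaring drives double-exponential growth; iterations ~ log log n
Complexity: O(log log n)

O(log log n)


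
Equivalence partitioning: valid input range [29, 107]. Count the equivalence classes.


Valid range: [29, 107]
Class 1: x < 29 — invalid
Class 2: 29 ≤ x ≤ 107 — valid
Class 3: x > 107 — invalid
Total equivalence classes: 3

3 equivalence classes


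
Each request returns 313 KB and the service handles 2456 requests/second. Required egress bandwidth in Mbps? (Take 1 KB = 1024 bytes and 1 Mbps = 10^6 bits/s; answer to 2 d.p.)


Formula: Mbps = payload_bytes * RPS * 8 / 1e6
Payload per request = 313 KB = 313 * 1024 = 320512 bytes
Total bytes/sec = 320512 * 2456 = 787177472
Total bits/sec = 787177472 * 8 = 6297419776
Mbps = 6297419776 / 1e6 = 6297.42

6297.42 Mbps


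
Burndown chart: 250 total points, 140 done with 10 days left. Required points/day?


Formula: Required rate = Remaining points / Days left
Remaining = 250 - 140 = 110 points
Required rate = 110 / 10 = 11.0 points/day

11.0 points/day


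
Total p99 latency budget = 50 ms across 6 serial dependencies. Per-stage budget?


Formula: per_stage = total_budget / stages
per_stage = 50 / 6
per_stage = 8.33 ms

8.33 ms


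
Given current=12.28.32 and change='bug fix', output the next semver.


Current: 12.28.32
Change category: 'bug fix' → patch bump
SemVer rule: patch bump → increment PATCH (MAJOR and MINOR unchanged)
New: 12.28.33

12.28.33


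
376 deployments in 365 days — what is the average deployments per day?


Formula: deployments per day = releases / days
= 376 / 365
= 1.03 deploys/day
(equivalently, 7.21 deploys/week)

1.03 deploys/day


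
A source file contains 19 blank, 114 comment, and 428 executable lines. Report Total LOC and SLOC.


Total LOC = blank + comment + code
Total LOC = 19 + 114 + 428 = 561
SLOC (source only) = code = 428

Total LOC: 561, SLOC: 428


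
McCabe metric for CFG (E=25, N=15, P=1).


Formula: V(G) = E - N + 2P
V(G) = 25 - 15 + 2*1
V(G) = 10 + 2
V(G) = 12

12


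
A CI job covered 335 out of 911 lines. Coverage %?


Coverage = covered / total * 100
Coverage = 335 / 911 * 100
Coverage = 36.77%

36.77%


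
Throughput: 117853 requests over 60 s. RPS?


Formula: throughput = requests / seconds
throughput = 117853 / 60
throughput = 1964.22 requests/second

1964.22 requests/second


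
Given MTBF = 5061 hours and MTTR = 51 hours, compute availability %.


Availability = MTBF / (MTBF + MTTR)
Availability = 5061 / (5061 + 51)
Availability = 5061 / 5112
Availability = 99.0023%

99.0023%


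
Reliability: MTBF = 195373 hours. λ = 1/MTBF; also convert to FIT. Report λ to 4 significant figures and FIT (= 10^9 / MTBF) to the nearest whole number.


Formula: λ = 1 / MTBF; FIT = λ × 1e9 = 1e9 / MTBF
λ = 1 / 195373 ≈ 5.118e-06 failures/hour
FIT = 1e9 / 195373 ≈ 5118 failures per 1e9 hours (nearest whole number)

λ = 5.118e-06 /h, FIT = 5118


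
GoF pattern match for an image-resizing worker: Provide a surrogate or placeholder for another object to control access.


This matches the Proxy pattern

Proxy


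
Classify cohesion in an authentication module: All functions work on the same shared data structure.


Reasoning: Functions share data
Type: Communicational cohesion

Communicational cohesion


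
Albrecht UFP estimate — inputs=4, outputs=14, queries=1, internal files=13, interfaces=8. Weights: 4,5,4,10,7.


UFP = EI*4 + EO*5 + EQ*4 + ILF*10 + EIF*7
UFP = 4*4 + 14*5 + 1*4 + 13*10 + 8*7
UFP = 16 + 70 + 4 + 130 + 56
UFP = 276

276


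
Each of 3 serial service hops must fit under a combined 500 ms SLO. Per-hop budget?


Formula: per_stage = total_budget / stages
per_stage = 500 / 3
per_stage = 166.67 ms

166.67 ms


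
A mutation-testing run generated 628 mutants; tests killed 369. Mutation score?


Mutation score = killed / total * 100
Mutation score = 369 / 628 * 100
Mutation score = 58.76%

58.76%


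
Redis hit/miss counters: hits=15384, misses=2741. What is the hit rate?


Formula: hit rate = hits / (hits + misses) * 100
hit rate = 15384 / (15384 + 2741) * 100
hit rate = 15384 / 18125 * 100
hit rate = 84.88%

84.88%


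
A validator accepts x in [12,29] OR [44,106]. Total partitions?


Valid ranges: [12,29] and [44,106]
Class 1: x < 12 — invalid
Class 2: 12 ≤ x ≤ 29 — valid
Class 3: 29 < x < 44 — invalid (gap between ranges)
Class 4: 44 ≤ x ≤ 106 — valid
Class 5: x > 106 — invalid
Total equivalence classes: 5

5 equivalence classes


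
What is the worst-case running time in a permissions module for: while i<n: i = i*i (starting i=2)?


Reasoning: squaring drives double-exponential growth; iterations ~ log log n
Complexity: O(log log n)

O(log log n)


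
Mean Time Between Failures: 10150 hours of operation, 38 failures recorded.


Formula: MTBF = Total operating time / Number of failures
MTBF = 10150 / 38
MTBF = 267.11 hours

267.11 hours


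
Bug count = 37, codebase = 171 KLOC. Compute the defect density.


Defect density = defects / KLOC
Defect density = 37 / 171
Defect density = 0.216 defects/KLOC

0.216 defects/KLOC


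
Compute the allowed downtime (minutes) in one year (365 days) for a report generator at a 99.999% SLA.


Formula: allowed downtime = period * (100 - SLA) / 100
Period (year (365 days)) = 525600 minutes
Unavailability fraction = (100 - 99.999) / 100
Allowed downtime = 525600 * (100 - 99.999) / 100
Allowed downtime = 5.256 minutes

5.256 minutes


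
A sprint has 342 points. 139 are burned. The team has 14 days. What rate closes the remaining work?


Formula: Required rate = Remaining points / Days left
Remaining = 342 - 139 = 203 points
Required rate = 203 / 14 = 14.5 points/day

14.5 points/day


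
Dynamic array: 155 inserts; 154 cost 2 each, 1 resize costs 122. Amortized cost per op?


Formula: Amortized cost = Total cost / Operations
Total cost = (154 * 2) + (1 * 122)
Total cost = 308 + 122 = 430
Amortized = 430 / 155 = 2.7742

2.7742


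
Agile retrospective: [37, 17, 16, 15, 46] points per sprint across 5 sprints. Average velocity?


Formula: Avg velocity = Total points / Number of sprints
Points: [37, 17, 16, 15, 46]
Sum = 37 + 17 + 16 + 15 + 46 = 131
Avg velocity = 131 / 5 = 26.2 points/sprint

26.2 points/sprint


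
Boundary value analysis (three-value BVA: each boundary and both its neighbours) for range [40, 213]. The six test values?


Range: [40, 213]
Boundaries: just below min, min, min+1, max-1, max, just above max
Values: [39, 40, 41, 212, 213, 214]

[39, 40, 41, 212, 213, 214]


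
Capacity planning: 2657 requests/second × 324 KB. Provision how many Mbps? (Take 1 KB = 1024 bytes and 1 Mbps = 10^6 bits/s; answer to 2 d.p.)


Formula: Mbps = payload_bytes * RPS * 8 / 1e6
Payload per request = 324 KB = 324 * 1024 = 331776 bytes
Total bytes/sec = 331776 * 2657 = 881528832
Total bits/sec = 881528832 * 8 = 7052230656
Mbps = 7052230656 / 1e6 = 7052.23

7052.23 Mbps


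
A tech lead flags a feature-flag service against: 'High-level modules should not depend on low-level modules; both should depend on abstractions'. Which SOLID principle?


This describes the Dependency Inversion Principle (DIP)

Dependency Inversion Principle (DIP)


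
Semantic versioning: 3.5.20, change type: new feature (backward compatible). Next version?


Current: 3.5.20
Change category: 'new feature (backward compatible)' → minor bump
SemVer rule: minor bump → increment MINOR, reset PATCH to 0 (MAJOR unchanged)
New: 3.6.0

3.6.0


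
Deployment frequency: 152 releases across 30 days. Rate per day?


Formula: deployments per day = releases / days
= 152 / 30
= 5.067 deploys/day
(equivalently, 35.47 deploys/week)

5.067 deploys/day


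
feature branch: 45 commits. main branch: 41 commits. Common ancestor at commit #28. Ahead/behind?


Common ancestor: commit #28
feature commits after divergence: 45 - 28 = 17
main commits after divergence: 41 - 28 = 13
feature is 17 commits ahead of main
main is 13 commits ahead of feature

feature ahead: 17, main ahead: 13


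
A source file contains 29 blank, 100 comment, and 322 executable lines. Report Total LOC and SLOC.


Total LOC = blank + comment + code
Total LOC = 29 + 100 + 322 = 451
SLOC (source only) = code = 322

Total LOC: 451, SLOC: 322


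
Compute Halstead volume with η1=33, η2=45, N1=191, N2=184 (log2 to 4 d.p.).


Formula: V = N * log2(η), where N = N1 + N2 and η = η1 + η2
η = 33 + 45 = 78
N = 191 + 184 = 375
log2(78) ≈ 6.2854
V = 375 * 6.2854 = 2357.03

2357.03


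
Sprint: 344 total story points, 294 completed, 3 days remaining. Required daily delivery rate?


Formula: Required rate = Remaining points / Days left
Remaining = 344 - 294 = 50 points
Required rate = 50 / 3 = 16.67 points/day

16.67 points/day


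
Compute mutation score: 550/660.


Mutation score = killed / total * 100
Mutation score = 550 / 660 * 100
Mutation score = 83.33%

83.33%


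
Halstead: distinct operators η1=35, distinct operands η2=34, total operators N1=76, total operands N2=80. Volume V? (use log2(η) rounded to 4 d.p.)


Formula: V = N * log2(η), where N = N1 + N2 and η = η1 + η2
η = 35 + 34 = 69
N = 76 + 80 = 156
log2(69) ≈ 6.1085
V = 156 * 6.1085 = 952.93

952.93


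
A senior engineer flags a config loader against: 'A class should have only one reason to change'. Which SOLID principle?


This describes the Single Responsibility Principle (SRP)

Single Responsibility Principle (SRP)


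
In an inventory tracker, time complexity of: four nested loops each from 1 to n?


Reasoning: four levels of nesting
Complexity: O(n^4)

O(n^4)


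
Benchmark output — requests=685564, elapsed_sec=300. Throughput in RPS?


Formula: throughput = requests / seconds
throughput = 685564 / 300
throughput = 2285.21 requests/second

2285.21 requests/second


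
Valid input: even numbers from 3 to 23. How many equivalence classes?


Constraint: even integers in [3, 23]
Class 1: x < 3 — out-of-range invalid
Class 2: x in [3,23] but odd — wrong type invalid
Class 3: x in [3,23] and even — valid
Class 4: x > 23 — out-of-range invalid
Total equivalence classes: 4

4 equivalence classes


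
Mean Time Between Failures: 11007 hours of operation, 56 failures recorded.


Formula: MTBF = Total operating time / Number of failures
MTBF = 11007 / 56
MTBF = 196.55 hours

196.55 hours


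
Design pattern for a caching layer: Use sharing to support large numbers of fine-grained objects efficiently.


This matches the Flyweight pattern

Flyweight


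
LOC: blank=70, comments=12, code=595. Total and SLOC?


Total LOC = blank + comment + code
Total LOC = 70 + 12 + 595 = 677
SLOC (source only) = code = 595

Total LOC: 677, SLOC: 595


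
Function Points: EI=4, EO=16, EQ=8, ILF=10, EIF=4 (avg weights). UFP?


UFP = EI*4 + EO*5 + EQ*4 + ILF*10 + EIF*7
UFP = 4*4 + 16*5 + 8*4 + 10*10 + 4*7
UFP = 16 + 80 + 32 + 100 + 28
UFP = 256

256


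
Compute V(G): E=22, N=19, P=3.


Formula: V(G) = E - N + 2P
V(G) = 22 - 19 + 2*3
V(G) = 3 + 6
V(G) = 9

9


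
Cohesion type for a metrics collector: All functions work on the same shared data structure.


Reasoning: Functions share data
Type: Communicational cohesion

Communicational cohesion


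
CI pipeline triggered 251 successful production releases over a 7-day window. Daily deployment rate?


Formula: deployments per day = releases / days
= 251 / 7
= 35.857 deploys/day
(equivalently, 251.0 deploys/week)

35.857 deploys/day


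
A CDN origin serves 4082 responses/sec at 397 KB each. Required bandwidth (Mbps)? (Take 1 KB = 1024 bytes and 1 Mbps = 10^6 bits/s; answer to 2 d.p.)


Formula: Mbps = payload_bytes * RPS * 8 / 1e6
Payload per request = 397 KB = 397 * 1024 = 406528 bytes
Total bytes/sec = 406528 * 4082 = 1659447296
Total bits/sec = 1659447296 * 8 = 13275578368
Mbps = 13275578368 / 1e6 = 13275.58

13275.58 Mbps


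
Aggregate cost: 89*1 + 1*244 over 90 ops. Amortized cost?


Formula: Amortized cost = Total cost / Operations
Total cost = (89 * 1) + (1 * 244)
Total cost = 89 + 244 = 333
Amortized = 333 / 90 = 3.7

3.7


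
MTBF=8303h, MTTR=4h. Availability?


Availability = MTBF / (MTBF + MTTR)
Availability = 8303 / (8303 + 4)
Availability = 8303 / 8307
Availability = 99.9518%

99.9518%


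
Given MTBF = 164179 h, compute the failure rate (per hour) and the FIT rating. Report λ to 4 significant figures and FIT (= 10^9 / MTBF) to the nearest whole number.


Formula: λ = 1 / MTBF; FIT = λ × 1e9 = 1e9 / MTBF
λ = 1 / 164179 ≈ 6.091e-06 failures/hour
FIT = 1e9 / 164179 ≈ 6091 failures per 1e9 hours (nearest whole number)

λ = 6.091e-06 /h, FIT = 6091


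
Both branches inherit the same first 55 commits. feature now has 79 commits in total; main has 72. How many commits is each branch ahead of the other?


Common ancestor: commit #55
feature commits after divergence: 79 - 55 = 24
main commits after divergence: 72 - 55 = 17
feature is 24 commits ahead of main
main is 17 commits ahead of feature

feature ahead: 24, main ahead: 17


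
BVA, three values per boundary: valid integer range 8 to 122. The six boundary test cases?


Range: [8, 122]
Boundaries: just below min, min, min+1, max-1, max, just above max
Values: [7, 8, 9, 121, 122, 123]

[7, 8, 9, 121, 122, 123]


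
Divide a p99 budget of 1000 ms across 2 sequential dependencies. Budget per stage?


Formula: per_stage = total_budget / stages
per_stage = 1000 / 2
per_stage = 500.0 ms

500.0 ms


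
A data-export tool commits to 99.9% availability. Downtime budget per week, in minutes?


Formula: allowed downtime = period * (100 - SLA) / 100
Period (week) = 10080 minutes
Unavailability fraction = (100 - 99.9) / 100
Allowed downtime = 10080 * (100 - 99.9) / 100
Allowed downtime = 10.08 minutes

10.08 minutes


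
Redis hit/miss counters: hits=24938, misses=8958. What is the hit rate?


Formula: hit rate = hits / (hits + misses) * 100
hit rate = 24938 / (24938 + 8958) * 100
hit rate = 24938 / 33896 * 100
hit rate = 73.57%

73.57%


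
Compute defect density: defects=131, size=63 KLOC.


Defect density = defects / KLOC
Defect density = 131 / 63
Defect density = 2.079 defects/KLOC

2.079 defects/KLOC


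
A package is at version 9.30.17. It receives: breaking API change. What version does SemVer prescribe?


Current: 9.30.17
Change category: 'breaking API change' → major bump
SemVer rule: major bump → increment MAJOR, reset MINOR and PATCH to 0
New: 10.0.0

10.0.0


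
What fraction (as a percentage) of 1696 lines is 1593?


Coverage = covered / total * 100
Coverage = 1593 / 1696 * 100
Coverage = 93.93%

93.93%


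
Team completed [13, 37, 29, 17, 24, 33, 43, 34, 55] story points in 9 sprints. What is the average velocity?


Formula: Avg velocity = Total points / Number of sprints
Points: [13, 37, 29, 17, 24, 33, 43, 34, 55]
Sum = 13 + 37 + 29 + 17 + 24 + 33 + 43 + 34 + 55 = 285
Avg velocity = 285 / 9 = 31.67 points/sprint

31.67 points/sprint


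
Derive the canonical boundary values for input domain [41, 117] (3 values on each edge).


Range: [41, 117]
Boundaries: just below min, min, min+1, max-1, max, just above max
Values: [40, 41, 42, 116, 117, 118]

[40, 41, 42, 116, 117, 118]


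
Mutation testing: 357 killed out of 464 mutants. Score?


Mutation score = killed / total * 100
Mutation score = 357 / 464 * 100
Mutation score = 76.94%

76.94%


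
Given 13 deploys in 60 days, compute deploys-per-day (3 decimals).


Formula: deployments per day = releases / days
= 13 / 60
= 0.217 deploys/day
(equivalently, 1.52 deploys/week)

0.217 deploys/day


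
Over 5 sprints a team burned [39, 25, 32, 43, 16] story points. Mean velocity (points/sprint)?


Formula: Avg velocity = Total points / Number of sprints
Points: [39, 25, 32, 43, 16]
Sum = 39 + 25 + 32 + 43 + 16 = 155
Avg velocity = 155 / 5 = 31.0 points/sprint

31.0 points/sprint


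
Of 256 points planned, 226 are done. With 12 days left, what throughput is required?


Formula: Required rate = Remaining points / Days left
Remaining = 256 - 226 = 30 points
Required rate = 30 / 12 = 2.5 points/day

2.5 points/day


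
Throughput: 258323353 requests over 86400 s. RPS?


Formula: throughput = requests / seconds
throughput = 258323353 / 86400
throughput = 2989.85 requests/second

2989.85 requests/second


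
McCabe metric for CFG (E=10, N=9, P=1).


Formula: V(G) = E - N + 2P
V(G) = 10 - 9 + 2*1
V(G) = 1 + 2
V(G) = 3

3


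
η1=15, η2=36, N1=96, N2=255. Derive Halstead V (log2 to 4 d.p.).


Formula: V = N * log2(η), where N = N1 + N2 and η = η1 + η2
η = 15 + 36 = 51
N = 96 + 255 = 351
log2(51) ≈ 5.6724
V = 351 * 5.6724 = 1991.01

1991.01


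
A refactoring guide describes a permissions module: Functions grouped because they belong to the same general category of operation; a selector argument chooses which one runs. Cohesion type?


Reasoning: Grouped by category of activity, not by data or sequence
Type: Logical cohesion

Logical cohesion


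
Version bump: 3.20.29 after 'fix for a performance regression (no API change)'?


Current: 3.20.29
Change category: 'fix for a performance regression (no API change)' → patch bump
SemVer rule: patch bump → increment PATCH (MAJOR and MINOR unchanged)
New: 3.20.30

3.20.30


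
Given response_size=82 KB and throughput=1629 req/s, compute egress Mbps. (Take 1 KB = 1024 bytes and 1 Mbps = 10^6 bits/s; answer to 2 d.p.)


Formula: Mbps = payload_bytes * RPS * 8 / 1e6
Payload per request = 82 KB = 82 * 1024 = 83968 bytes
Total bytes/sec = 83968 * 1629 = 136783872
Total bits/sec = 136783872 * 8 = 1094270976
Mbps = 1094270976 / 1e6 = 1094.27

1094.27 Mbps


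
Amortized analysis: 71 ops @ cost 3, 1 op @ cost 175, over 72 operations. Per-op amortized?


Formula: Amortized cost = Total cost / Operations
Total cost = (71 * 3) + (1 * 175)
Total cost = 213 + 175 = 388
Amortized = 388 / 72 = 5.3889

5.3889


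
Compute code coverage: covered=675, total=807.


Coverage = covered / total * 100
Coverage = 675 / 807 * 100
Coverage = 83.64%

83.64%


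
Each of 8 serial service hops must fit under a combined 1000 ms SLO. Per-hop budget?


Formula: per_stage = total_budget / stages
per_stage = 1000 / 8
per_stage = 125.0 ms

125.0 ms


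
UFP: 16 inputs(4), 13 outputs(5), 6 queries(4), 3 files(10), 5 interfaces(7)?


UFP = EI*4 + EO*5 + EQ*4 + ILF*10 + EIF*7
UFP = 16*4 + 13*5 + 6*4 + 3*10 + 5*7
UFP = 64 + 65 + 24 + 30 + 35
UFP = 218

218


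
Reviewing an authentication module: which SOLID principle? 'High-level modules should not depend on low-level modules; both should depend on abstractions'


This describes the Dependency Inversion Principle (DIP)

Dependency Inversion Principle (DIP)


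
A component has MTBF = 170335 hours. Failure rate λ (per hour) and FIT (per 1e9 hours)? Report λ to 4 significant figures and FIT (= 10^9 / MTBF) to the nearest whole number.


Formula: λ = 1 / MTBF; FIT = λ × 1e9 = 1e9 / MTBF
λ = 1 / 170335 ≈ 5.871e-06 failures/hour
FIT = 1e9 / 170335 ≈ 5871 failures per 1e9 hours (nearest whole number)

λ = 5.871e-06 /h, FIT = 5871


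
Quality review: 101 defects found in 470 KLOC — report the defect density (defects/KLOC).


Defect density = defects / KLOC
Defect density = 101 / 470
Defect density = 0.215 defects/KLOC

0.215 defects/KLOC


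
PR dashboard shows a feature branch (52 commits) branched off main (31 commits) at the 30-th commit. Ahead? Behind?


Common ancestor: commit #30
feature commits after divergence: 52 - 30 = 22
main commits after divergence: 31 - 30 = 1
feature is 22 commits ahead of main
main is 1 commits ahead of feature

feature ahead: 22, main ahead: 1


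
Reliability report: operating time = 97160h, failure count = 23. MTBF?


Formula: MTBF = Total operating time / Number of failures
MTBF = 97160 / 23
MTBF = 4224.35 hours

4224.35 hours


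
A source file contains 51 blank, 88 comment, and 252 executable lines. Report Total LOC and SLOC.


Total LOC = blank + comment + code
Total LOC = 51 + 88 + 252 = 391
SLOC (source only) = code = 252

Total LOC: 391, SLOC: 252
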